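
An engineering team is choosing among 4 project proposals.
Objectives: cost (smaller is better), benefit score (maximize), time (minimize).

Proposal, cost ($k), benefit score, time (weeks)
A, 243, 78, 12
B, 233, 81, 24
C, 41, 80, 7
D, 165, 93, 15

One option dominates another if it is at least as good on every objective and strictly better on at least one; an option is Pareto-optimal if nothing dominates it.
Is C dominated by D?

D vs C: D is worse on cost (165 vs 41), so it does not dominate C.

No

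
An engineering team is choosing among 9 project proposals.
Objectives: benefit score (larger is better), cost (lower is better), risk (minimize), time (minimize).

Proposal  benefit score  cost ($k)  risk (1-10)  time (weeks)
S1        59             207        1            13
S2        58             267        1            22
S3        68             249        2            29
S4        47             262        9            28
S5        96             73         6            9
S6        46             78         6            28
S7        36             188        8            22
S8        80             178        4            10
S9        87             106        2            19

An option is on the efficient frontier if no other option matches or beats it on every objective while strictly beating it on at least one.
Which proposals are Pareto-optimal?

S1, S5, S8, S9

S1: not dominated.
S2: dominated by S1 (benefit score 59≥58, cost 207≤267, risk 1≤1, time 13≤22).
S3: dominated by S9 (benefit score 87≥68, cost 106≤249, risk 2≤2, time 19≤29).
S4: dominated by S1 (benefit score 59≥47, cost 207≤262, risk 1≤9, time 13≤28).
S5: not dominated (best benefit score).
S6: dominated by S5 (benefit score 96≥46, cost 73≤78, risk 6≤6, time 9≤28).
S7: dominated by S5 (benefit score 96≥36, cost 73≤188, risk 6≤8, time 9≤22).
S8: not dominated.
S9: not dominated.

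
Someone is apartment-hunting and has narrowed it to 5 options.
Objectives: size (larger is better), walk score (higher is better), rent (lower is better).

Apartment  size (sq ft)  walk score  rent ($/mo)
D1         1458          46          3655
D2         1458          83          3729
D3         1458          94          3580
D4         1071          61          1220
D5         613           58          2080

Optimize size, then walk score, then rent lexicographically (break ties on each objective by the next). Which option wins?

First maximize size: best is 1458, kept {D1, D2, D3}.
Then maximize walk score: best is 94, kept {D3}.

D3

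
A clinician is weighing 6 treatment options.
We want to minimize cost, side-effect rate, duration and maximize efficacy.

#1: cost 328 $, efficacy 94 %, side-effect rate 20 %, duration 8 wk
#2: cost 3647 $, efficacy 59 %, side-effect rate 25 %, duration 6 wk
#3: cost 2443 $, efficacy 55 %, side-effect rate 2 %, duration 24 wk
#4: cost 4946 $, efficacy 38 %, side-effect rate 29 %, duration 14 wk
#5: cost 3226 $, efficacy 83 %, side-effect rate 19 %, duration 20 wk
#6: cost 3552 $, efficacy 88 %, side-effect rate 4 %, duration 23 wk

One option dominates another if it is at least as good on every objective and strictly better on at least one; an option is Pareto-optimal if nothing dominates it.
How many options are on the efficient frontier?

#1: not dominated (best cost).
#2: not dominated (best duration).
#3: not dominated (best side-effect rate).
#4: dominated by #1 (cost 328≤4946, efficacy 94≥38, side-effect rate 20≤29, duration 8≤14).
#5: not dominated.
#6: not dominated.
Pareto-optimal: #1, #2, #3, #5, #6 → 5.

5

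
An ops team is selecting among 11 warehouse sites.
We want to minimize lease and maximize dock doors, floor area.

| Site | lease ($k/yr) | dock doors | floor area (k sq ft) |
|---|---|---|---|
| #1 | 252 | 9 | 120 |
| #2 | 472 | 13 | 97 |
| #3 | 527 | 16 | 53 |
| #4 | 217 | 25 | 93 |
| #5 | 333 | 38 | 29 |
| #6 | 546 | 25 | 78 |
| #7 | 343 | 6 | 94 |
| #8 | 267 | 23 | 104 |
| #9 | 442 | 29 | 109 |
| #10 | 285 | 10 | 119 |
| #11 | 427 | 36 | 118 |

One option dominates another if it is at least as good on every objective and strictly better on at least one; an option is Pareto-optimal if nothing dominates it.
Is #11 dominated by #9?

No

#9 vs #11: #9 is worse on lease (442 vs 427), so it does not dominate #11.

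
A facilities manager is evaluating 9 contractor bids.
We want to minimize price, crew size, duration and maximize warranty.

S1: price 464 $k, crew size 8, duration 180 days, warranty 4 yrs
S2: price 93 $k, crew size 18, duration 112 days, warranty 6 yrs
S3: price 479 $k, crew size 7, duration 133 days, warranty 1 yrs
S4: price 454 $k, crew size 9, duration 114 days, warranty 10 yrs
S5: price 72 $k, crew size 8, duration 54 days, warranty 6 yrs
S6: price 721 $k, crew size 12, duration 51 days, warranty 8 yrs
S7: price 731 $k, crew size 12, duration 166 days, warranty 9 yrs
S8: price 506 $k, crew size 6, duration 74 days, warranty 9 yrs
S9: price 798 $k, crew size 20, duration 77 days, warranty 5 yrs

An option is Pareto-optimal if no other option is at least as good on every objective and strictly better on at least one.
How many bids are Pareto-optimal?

5

S1: dominated by S5 (price 72≤464, crew size 8≤8, duration 54≤180, warranty 6≥4).
S2: dominated by S5 (price 72≤93, crew size 8≤18, duration 54≤112, warranty 6≥6).
S3: not dominated.
S4: not dominated (best warranty).
S5: not dominated (best price).
S6: not dominated (best duration).
S7: dominated by S4 (price 454≤731, crew size 9≤12, duration 114≤166, warranty 10≥9).
S8: not dominated (best crew size).
S9: dominated by S5 (price 72≤798, crew size 8≤20, duration 54≤77, warranty 6≥5).
Pareto-optimal: S3, S4, S5, S6, S8 → 5.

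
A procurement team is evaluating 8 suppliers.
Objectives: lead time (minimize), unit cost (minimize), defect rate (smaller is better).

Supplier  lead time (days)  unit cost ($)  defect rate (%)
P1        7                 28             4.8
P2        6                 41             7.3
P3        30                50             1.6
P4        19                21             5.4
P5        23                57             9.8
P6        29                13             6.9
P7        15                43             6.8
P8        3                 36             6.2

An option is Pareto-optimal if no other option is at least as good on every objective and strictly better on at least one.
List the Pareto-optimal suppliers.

P1, P3, P4, P6, P8

P1: not dominated.
P2: dominated by P8 (lead time 3≤6, unit cost 36≤41, defect rate 6.2≤7.3).
P3: not dominated (best defect rate).
P4: not dominated.
P5: dominated by P1 (lead time 7≤23, unit cost 28≤57, defect rate 4.8≤9.8).
P6: not dominated (best unit cost).
P7: dominated by P1 (lead time 7≤15, unit cost 28≤43, defect rate 4.8≤6.8).
P8: not dominated (best lead time).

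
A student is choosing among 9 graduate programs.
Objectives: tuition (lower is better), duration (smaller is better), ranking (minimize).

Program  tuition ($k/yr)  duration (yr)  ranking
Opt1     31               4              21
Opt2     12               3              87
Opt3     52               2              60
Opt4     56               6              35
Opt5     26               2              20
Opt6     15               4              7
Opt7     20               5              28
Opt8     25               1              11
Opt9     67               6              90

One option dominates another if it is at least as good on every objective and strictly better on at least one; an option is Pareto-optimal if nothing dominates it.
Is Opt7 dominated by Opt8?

No

Opt8 vs Opt7: Opt8 is worse on tuition (25 vs 20), so it does not dominate Opt7.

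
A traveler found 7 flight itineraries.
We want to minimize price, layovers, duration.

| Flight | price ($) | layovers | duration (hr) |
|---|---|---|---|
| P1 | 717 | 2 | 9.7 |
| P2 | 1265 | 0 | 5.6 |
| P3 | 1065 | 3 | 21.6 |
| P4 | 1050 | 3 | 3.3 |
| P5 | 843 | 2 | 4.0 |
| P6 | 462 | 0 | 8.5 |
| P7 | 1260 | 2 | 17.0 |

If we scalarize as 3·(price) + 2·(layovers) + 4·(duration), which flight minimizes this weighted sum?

P1: 3·717 + 2·2 + 4·9.7 = 2193.8
P2: 3·1265 + 2·0 + 4·5.6 = 3817.4
P3: 3·1065 + 2·3 + 4·21.6 = 3287.4
P4: 3·1050 + 2·3 + 4·3.3 = 3169.2
P5: 3·843 + 2·2 + 4·4.0 = 2549.0
P6: 3·462 + 2·0 + 4·8.5 = 1420.0
P7: 3·1260 + 2·2 + 4·17.0 = 3852.0
Lowest: P6 at 1420.0.

P6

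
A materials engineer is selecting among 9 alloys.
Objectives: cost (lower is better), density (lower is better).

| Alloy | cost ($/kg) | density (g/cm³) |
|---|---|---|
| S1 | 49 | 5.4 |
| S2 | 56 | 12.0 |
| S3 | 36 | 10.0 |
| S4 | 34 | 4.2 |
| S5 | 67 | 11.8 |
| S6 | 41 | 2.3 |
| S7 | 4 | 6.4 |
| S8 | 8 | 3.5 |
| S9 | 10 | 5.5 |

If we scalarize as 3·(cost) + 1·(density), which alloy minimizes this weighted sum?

S7

S1: 3·49 + 1·5.4 = 152.4
S2: 3·56 + 1·12.0 = 180.0
S3: 3·36 + 1·10.0 = 118.0
S4: 3·34 + 1·4.2 = 106.2
S5: 3·67 + 1·11.8 = 212.8
S6: 3·41 + 1·2.3 = 125.3
S7: 3·4 + 1·6.4 = 18.4
S8: 3·8 + 1·3.5 = 27.5
S9: 3·10 + 1·5.5 = 35.5
Lowest: S7 at 18.4.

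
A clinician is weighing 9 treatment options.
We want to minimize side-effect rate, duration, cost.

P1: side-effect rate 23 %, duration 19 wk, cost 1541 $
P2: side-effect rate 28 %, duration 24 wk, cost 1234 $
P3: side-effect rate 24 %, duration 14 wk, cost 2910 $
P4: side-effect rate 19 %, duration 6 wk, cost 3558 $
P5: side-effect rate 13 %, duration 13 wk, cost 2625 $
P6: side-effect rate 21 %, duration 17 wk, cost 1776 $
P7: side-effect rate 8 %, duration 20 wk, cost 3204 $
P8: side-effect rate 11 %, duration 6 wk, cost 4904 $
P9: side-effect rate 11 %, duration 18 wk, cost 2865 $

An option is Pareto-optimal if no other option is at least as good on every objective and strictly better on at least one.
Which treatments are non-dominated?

P1: not dominated.
P2: not dominated (best cost).
P3: dominated by P5 (side-effect rate 13≤24, duration 13≤14, cost 2625≤2910).
P4: not dominated.
P5: not dominated.
P6: not dominated.
P7: not dominated (best side-effect rate).
P8: not dominated.
P9: not dominated.

P1, P2, P4, P5, P6, P7, P8, P9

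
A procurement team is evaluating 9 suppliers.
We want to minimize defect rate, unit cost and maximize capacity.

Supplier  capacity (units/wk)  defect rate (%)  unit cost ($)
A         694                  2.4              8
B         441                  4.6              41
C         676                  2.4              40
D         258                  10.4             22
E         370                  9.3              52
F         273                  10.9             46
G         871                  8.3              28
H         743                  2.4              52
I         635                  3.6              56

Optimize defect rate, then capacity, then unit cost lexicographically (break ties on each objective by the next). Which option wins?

H

First minimize defect rate: best is 2.4, kept {A, C, H}.
Then maximize capacity: best is 743, kept {H}.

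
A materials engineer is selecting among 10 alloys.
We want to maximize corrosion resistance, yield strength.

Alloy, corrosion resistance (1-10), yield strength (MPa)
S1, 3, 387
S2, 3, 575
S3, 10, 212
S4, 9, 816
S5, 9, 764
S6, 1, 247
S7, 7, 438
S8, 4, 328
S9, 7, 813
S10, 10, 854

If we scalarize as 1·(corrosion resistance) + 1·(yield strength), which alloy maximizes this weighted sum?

S1: 1·3 + 1·387 = 390
S2: 1·3 + 1·575 = 578
S3: 1·10 + 1·212 = 222
S4: 1·9 + 1·816 = 825
S5: 1·9 + 1·764 = 773
S6: 1·1 + 1·247 = 248
S7: 1·7 + 1·438 = 445
S8: 1·4 + 1·328 = 332
S9: 1·7 + 1·813 = 820
S10: 1·10 + 1·854 = 864
Highest: S10 at 864.

S10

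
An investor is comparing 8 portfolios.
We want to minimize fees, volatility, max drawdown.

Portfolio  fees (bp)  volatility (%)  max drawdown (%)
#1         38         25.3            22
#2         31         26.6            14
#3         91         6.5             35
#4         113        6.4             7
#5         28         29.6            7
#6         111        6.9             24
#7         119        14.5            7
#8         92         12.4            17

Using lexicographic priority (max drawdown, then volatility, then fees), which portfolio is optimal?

#4

First minimize max drawdown: best is 7, kept {#4, #5, #7}.
Then minimize volatility: best is 6.4, kept {#4}.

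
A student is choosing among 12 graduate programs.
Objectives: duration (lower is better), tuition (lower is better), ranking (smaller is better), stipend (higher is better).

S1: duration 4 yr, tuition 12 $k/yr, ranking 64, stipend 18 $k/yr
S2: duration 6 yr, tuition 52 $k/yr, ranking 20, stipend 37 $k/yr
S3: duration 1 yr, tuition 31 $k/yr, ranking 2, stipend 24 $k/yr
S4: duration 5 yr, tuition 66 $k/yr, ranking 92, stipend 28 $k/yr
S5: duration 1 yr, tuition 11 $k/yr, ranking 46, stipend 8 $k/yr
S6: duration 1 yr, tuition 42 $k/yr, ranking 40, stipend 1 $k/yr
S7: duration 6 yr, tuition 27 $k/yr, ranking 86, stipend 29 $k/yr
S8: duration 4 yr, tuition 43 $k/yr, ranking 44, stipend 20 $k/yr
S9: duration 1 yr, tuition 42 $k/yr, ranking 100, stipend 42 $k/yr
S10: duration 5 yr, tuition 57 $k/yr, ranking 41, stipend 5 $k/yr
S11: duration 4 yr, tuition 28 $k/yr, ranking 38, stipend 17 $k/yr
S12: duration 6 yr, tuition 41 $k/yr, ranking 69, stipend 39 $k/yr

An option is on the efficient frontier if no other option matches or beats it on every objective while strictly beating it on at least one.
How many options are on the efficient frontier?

S1: not dominated.
S2: not dominated.
S3: not dominated (best ranking).
S4: not dominated.
S5: not dominated (best tuition).
S6: dominated by S3 (duration 1≤1, tuition 31≤42, ranking 2≤40, stipend 24≥1).
S7: not dominated.
S8: dominated by S3 (duration 1≤4, tuition 31≤43, ranking 2≤44, stipend 24≥20).
S9: not dominated (best stipend).
S10: dominated by S3 (duration 1≤5, tuition 31≤57, ranking 2≤41, stipend 24≥5).
S11: not dominated.
S12: not dominated.
Pareto-optimal: S1, S2, S3, S4, S5, S7, S9, S11, S12 → 9.

9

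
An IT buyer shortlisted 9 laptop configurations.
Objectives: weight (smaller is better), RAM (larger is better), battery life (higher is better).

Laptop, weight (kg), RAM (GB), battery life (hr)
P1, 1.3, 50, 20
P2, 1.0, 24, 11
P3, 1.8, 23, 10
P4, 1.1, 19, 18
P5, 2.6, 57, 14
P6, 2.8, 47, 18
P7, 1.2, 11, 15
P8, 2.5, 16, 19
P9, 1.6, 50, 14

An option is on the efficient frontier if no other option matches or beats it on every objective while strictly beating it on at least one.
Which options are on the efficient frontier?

P1: not dominated (best battery life).
P2: not dominated (best weight).
P3: dominated by P1 (weight 1.3≤1.8, RAM 50≥23, battery life 20≥10).
P4: not dominated.
P5: not dominated (best RAM).
P6: dominated by P1 (weight 1.3≤2.8, RAM 50≥47, battery life 20≥18).
P7: dominated by P4 (weight 1.1≤1.2, RAM 19≥11, battery life 18≥15).
P8: dominated by P1 (weight 1.3≤2.5, RAM 50≥16, battery life 20≥19).
P9: dominated by P1 (weight 1.3≤1.6, RAM 50≥50, battery life 20≥14).

P1, P2, P4, P5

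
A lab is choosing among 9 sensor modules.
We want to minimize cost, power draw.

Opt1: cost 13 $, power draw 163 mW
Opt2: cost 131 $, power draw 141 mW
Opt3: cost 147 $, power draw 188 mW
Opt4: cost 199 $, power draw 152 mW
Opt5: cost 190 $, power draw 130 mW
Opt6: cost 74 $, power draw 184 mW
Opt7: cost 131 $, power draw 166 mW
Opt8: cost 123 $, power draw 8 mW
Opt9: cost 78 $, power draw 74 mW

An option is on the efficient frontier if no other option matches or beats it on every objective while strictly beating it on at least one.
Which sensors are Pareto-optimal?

Opt1, Opt8, Opt9

Opt1: not dominated (best cost).
Opt2: dominated by Opt8 (cost 123≤131, power draw 8≤141).
Opt3: dominated by Opt1 (cost 13≤147, power draw 163≤188).
Opt4: dominated by Opt2 (cost 131≤199, power draw 141≤152).
Opt5: dominated by Opt8 (cost 123≤190, power draw 8≤130).
Opt6: dominated by Opt1 (cost 13≤74, power draw 163≤184).
Opt7: dominated by Opt1 (cost 13≤131, power draw 163≤166).
Opt8: not dominated (best power draw).
Opt9: not dominated.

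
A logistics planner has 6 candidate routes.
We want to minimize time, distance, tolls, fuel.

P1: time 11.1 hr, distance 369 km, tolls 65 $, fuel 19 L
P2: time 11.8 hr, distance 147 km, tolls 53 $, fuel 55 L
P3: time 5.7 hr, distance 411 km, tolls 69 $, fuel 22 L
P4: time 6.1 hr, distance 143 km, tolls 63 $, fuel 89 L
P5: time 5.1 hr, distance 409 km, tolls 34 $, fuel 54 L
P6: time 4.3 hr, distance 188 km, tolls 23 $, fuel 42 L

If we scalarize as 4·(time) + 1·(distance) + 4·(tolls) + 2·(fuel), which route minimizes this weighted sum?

P1: 4·11.1 + 1·369 + 4·65 + 2·19 = 711.4
P2: 4·11.8 + 1·147 + 4·53 + 2·55 = 516.2
P3: 4·5.7 + 1·411 + 4·69 + 2·22 = 753.8
P4: 4·6.1 + 1·143 + 4·63 + 2·89 = 597.4
P5: 4·5.1 + 1·409 + 4·34 + 2·54 = 673.4
P6: 4·4.3 + 1·188 + 4·23 + 2·42 = 381.2
Lowest: P6 at 381.2.

P6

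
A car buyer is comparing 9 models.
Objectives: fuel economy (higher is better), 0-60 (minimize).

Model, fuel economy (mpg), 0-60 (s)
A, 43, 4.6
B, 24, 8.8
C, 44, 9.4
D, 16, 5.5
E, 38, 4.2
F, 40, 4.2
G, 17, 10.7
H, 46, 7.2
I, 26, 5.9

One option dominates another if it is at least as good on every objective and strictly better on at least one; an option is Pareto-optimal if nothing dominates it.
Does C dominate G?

C vs G: fuel economy 44≥17, 0-60 9.4≤10.7 — C is at least as good on every objective with at least one strict improvement.

Yes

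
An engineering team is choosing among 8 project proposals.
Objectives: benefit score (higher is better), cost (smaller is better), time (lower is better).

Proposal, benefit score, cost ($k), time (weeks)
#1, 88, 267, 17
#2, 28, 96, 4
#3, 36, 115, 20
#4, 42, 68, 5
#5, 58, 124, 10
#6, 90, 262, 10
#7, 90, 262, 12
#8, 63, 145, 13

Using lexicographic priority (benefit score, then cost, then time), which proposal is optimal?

First maximize benefit score: best is 90, kept {#6, #7}.
Then minimize cost: best is 262, kept {#6, #7}.
Then minimize time: best is 10, kept {#6}.

#6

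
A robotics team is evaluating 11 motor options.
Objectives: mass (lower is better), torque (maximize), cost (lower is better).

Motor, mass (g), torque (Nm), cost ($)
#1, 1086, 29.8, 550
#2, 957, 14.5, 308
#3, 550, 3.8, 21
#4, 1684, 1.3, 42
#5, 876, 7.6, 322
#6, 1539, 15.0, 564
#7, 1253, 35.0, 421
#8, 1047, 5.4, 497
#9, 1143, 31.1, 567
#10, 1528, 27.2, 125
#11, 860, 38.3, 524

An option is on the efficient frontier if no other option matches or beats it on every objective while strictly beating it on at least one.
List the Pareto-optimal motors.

#1: dominated by #11 (mass 860≤1086, torque 38.3≥29.8, cost 524≤550).
#2: not dominated.
#3: not dominated (best mass).
#4: dominated by #3 (mass 550≤1684, torque 3.8≥1.3, cost 21≤42).
#5: not dominated.
#6: dominated by #1 (mass 1086≤1539, torque 29.8≥15.0, cost 550≤564).
#7: not dominated.
#8: dominated by #2 (mass 957≤1047, torque 14.5≥5.4, cost 308≤497).
#9: dominated by #11 (mass 860≤1143, torque 38.3≥31.1, cost 524≤567).
#10: not dominated.
#11: not dominated (best torque).

#2, #3, #5, #7, #10, #11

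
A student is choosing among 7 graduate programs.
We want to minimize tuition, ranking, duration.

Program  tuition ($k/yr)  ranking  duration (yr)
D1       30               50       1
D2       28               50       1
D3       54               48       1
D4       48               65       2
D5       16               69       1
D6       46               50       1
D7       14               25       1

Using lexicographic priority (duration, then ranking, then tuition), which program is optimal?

First minimize duration: best is 1, kept {D1, D2, D3, D5, D6, D7}.
Then minimize ranking: best is 25, kept {D7}.

D7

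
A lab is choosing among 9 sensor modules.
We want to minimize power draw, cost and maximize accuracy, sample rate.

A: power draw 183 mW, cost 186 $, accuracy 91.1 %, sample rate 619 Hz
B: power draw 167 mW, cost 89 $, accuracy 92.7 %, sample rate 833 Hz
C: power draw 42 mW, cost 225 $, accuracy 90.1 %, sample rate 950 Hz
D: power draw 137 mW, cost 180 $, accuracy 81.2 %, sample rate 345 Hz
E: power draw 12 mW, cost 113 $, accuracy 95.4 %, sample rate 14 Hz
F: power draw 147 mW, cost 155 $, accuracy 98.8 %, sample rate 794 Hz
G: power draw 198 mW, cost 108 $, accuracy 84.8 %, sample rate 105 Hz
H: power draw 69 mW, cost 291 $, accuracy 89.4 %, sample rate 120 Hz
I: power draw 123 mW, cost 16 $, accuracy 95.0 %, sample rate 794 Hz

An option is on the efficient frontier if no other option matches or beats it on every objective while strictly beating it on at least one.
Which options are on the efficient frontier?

B, C, E, F, I

A: dominated by B (power draw 167≤183, cost 89≤186, accuracy 92.7≥91.1, sample rate 833≥619).
B: not dominated.
C: not dominated (best sample rate).
D: dominated by I (power draw 123≤137, cost 16≤180, accuracy 95.0≥81.2, sample rate 794≥345).
E: not dominated (best power draw).
F: not dominated (best accuracy).
G: dominated by B (power draw 167≤198, cost 89≤108, accuracy 92.7≥84.8, sample rate 833≥105).
H: dominated by C (power draw 42≤69, cost 225≤291, accuracy 90.1≥89.4, sample rate 950≥120).
I: not dominated (best cost).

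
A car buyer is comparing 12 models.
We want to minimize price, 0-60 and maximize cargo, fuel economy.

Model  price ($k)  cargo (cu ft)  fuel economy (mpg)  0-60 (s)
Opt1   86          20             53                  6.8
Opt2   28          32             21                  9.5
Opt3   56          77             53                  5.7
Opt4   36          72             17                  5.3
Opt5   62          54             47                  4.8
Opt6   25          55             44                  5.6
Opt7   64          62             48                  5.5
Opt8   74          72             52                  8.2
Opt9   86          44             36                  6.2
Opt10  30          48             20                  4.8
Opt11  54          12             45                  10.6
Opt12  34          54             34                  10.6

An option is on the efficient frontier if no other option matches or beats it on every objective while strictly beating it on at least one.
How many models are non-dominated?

Opt1: dominated by Opt3 (price 56≤86, cargo 77≥20, fuel economy 53≥53, 0-60 5.7≤6.8).
Opt2: dominated by Opt6 (price 25≤28, cargo 55≥32, fuel economy 44≥21, 0-60 5.6≤9.5).
Opt3: not dominated (best cargo).
Opt4: not dominated.
Opt5: not dominated.
Opt6: not dominated (best price).
Opt7: not dominated.
Opt8: dominated by Opt3 (price 56≤74, cargo 77≥72, fuel economy 53≥52, 0-60 5.7≤8.2).
Opt9: dominated by Opt3 (price 56≤86, cargo 77≥44, fuel economy 53≥36, 0-60 5.7≤6.2).
Opt10: not dominated.
Opt11: not dominated.
Opt12: dominated by Opt6 (price 25≤34, cargo 55≥54, fuel economy 44≥34, 0-60 5.6≤10.6).
Pareto-optimal: Opt3, Opt4, Opt5, Opt6, Opt7, Opt10, Opt11 → 7.

7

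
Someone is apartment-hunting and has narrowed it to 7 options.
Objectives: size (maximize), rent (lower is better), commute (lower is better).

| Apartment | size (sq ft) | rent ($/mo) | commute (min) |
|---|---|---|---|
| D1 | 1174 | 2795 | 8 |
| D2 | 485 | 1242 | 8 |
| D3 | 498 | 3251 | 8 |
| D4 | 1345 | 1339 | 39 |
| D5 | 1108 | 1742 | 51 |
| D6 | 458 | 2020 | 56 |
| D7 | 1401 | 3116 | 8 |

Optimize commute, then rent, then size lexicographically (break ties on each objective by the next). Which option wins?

First minimize commute: best is 8, kept {D1, D2, D3, D7}.
Then minimize rent: best is 1242, kept {D2}.

D2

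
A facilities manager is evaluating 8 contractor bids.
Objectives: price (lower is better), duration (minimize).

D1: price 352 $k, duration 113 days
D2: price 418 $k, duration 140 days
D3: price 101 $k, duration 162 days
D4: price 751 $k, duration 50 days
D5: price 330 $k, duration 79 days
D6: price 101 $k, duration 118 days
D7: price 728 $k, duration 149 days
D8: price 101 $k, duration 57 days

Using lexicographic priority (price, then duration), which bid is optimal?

D8

First minimize price: best is 101, kept {D3, D6, D8}.
Then minimize duration: best is 57, kept {D8}.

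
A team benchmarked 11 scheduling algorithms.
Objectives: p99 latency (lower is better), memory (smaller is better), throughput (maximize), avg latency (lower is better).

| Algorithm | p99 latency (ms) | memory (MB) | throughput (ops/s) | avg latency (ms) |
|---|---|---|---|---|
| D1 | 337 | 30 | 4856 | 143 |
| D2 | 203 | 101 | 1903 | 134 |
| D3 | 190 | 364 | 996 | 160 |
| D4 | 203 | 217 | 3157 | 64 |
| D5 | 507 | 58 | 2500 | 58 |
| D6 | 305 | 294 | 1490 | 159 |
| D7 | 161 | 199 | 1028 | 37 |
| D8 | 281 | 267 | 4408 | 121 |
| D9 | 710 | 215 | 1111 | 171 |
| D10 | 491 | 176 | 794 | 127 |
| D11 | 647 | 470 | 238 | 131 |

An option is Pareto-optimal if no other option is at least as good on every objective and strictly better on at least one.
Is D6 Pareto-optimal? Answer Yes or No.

D2 vs D6: p99 latency 203≤305, memory 101≤294, throughput 1903≥1490, avg latency 134≤159 — D2 is at least as good on every objective and strictly better on at least one, so D2 dominates D6.

No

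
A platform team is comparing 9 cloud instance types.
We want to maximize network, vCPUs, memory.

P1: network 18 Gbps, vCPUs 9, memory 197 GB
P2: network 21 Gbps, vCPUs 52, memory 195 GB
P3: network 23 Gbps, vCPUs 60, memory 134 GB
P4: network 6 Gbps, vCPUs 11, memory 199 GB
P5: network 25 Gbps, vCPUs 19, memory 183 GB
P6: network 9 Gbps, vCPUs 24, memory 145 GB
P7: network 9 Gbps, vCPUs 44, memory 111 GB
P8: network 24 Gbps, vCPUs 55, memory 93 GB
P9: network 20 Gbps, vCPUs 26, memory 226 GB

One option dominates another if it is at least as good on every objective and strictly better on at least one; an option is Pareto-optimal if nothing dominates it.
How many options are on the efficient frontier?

5

P1: dominated by P9 (network 20≥18, vCPUs 26≥9, memory 226≥197).
P2: not dominated.
P3: not dominated (best vCPUs).
P4: dominated by P9 (network 20≥6, vCPUs 26≥11, memory 226≥199).
P5: not dominated (best network).
P6: dominated by P2 (network 21≥9, vCPUs 52≥24, memory 195≥145).
P7: dominated by P2 (network 21≥9, vCPUs 52≥44, memory 195≥111).
P8: not dominated.
P9: not dominated (best memory).
Pareto-optimal: P2, P3, P5, P8, P9 → 5.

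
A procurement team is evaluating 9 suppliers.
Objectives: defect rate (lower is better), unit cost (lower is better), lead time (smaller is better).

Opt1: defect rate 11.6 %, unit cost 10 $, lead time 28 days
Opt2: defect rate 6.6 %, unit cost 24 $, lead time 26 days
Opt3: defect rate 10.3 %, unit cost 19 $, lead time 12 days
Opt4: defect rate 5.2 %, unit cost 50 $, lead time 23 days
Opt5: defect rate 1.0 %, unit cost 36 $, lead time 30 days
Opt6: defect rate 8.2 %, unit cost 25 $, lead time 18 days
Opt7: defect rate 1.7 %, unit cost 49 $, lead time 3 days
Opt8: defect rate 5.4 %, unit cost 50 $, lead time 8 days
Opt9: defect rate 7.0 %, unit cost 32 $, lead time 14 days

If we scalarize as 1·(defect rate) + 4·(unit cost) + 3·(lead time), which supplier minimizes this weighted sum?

Opt3

Opt1: 1·11.6 + 4·10 + 3·28 = 135.6
Opt2: 1·6.6 + 4·24 + 3·26 = 180.6
Opt3: 1·10.3 + 4·19 + 3·12 = 122.3
Opt4: 1·5.2 + 4·50 + 3·23 = 274.2
Opt5: 1·1.0 + 4·36 + 3·30 = 235.0
Opt6: 1·8.2 + 4·25 + 3·18 = 162.2
Opt7: 1·1.7 + 4·49 + 3·3 = 206.7
Opt8: 1·5.4 + 4·50 + 3·8 = 229.4
Opt9: 1·7.0 + 4·32 + 3·14 = 177.0
Lowest: Opt3 at 122.3.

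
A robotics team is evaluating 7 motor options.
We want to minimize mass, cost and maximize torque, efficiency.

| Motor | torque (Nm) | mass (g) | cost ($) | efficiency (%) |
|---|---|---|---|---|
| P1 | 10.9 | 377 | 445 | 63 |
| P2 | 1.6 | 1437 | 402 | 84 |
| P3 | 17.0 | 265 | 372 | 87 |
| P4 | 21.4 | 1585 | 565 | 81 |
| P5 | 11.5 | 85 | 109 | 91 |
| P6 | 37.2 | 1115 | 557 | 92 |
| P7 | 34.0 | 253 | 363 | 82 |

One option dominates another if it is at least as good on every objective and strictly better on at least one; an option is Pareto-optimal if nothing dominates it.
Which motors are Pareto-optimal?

P1: dominated by P3 (torque 17.0≥10.9, mass 265≤377, cost 372≤445, efficiency 87≥63).
P2: dominated by P3 (torque 17.0≥1.6, mass 265≤1437, cost 372≤402, efficiency 87≥84).
P3: not dominated.
P4: dominated by P6 (torque 37.2≥21.4, mass 1115≤1585, cost 557≤565, efficiency 92≥81).
P5: not dominated (best mass).
P6: not dominated (best torque).
P7: not dominated.

P3, P5, P6, P7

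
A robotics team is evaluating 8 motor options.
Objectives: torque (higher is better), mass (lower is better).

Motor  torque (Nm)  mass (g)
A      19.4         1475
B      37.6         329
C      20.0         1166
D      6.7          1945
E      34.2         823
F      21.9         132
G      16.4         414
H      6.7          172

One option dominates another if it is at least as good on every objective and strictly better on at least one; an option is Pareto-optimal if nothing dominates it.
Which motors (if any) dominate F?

none

A: worse on torque (19.4 vs 21.9).
B: worse on mass (329 vs 132).
C: worse on torque (20.0 vs 21.9).
D: worse on torque (6.7 vs 21.9).
E: worse on mass (823 vs 132).
G: worse on torque (16.4 vs 21.9).
H: worse on torque (6.7 vs 21.9).
No option dominates F.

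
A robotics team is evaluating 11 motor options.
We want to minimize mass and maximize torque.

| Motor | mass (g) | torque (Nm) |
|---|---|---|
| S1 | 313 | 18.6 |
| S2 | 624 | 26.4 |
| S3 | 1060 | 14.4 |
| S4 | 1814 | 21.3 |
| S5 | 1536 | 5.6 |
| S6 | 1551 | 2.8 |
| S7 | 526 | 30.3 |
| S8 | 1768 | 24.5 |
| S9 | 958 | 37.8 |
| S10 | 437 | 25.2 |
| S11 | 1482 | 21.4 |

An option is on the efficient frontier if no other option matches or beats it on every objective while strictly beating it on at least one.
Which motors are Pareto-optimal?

S1: not dominated (best mass).
S2: dominated by S7 (mass 526≤624, torque 30.3≥26.4).
S3: dominated by S1 (mass 313≤1060, torque 18.6≥14.4).
S4: dominated by S2 (mass 624≤1814, torque 26.4≥21.3).
S5: dominated by S1 (mass 313≤1536, torque 18.6≥5.6).
S6: dominated by S1 (mass 313≤1551, torque 18.6≥2.8).
S7: not dominated.
S8: dominated by S2 (mass 624≤1768, torque 26.4≥24.5).
S9: not dominated (best torque).
S10: not dominated.
S11: dominated by S2 (mass 624≤1482, torque 26.4≥21.4).

S1, S7, S9, S10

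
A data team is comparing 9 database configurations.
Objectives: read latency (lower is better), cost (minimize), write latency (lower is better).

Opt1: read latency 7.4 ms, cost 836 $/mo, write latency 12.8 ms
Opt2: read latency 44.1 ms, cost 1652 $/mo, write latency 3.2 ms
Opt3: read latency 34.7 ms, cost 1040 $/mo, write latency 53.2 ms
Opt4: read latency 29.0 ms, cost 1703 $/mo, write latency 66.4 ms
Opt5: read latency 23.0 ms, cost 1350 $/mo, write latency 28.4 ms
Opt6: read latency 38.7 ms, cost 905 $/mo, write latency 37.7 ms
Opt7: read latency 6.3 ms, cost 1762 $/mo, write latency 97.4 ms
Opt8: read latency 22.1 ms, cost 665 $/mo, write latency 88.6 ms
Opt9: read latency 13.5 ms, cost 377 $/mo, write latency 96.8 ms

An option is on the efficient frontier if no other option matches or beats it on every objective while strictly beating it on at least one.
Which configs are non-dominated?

Opt1, Opt2, Opt7, Opt8, Opt9

Opt1: not dominated.
Opt2: not dominated (best write latency).
Opt3: dominated by Opt1 (read latency 7.4≤34.7, cost 836≤1040, write latency 12.8≤53.2).
Opt4: dominated by Opt1 (read latency 7.4≤29.0, cost 836≤1703, write latency 12.8≤66.4).
Opt5: dominated by Opt1 (read latency 7.4≤23.0, cost 836≤1350, write latency 12.8≤28.4).
Opt6: dominated by Opt1 (read latency 7.4≤38.7, cost 836≤905, write latency 12.8≤37.7).
Opt7: not dominated (best read latency).
Opt8: not dominated.
Opt9: not dominated (best cost).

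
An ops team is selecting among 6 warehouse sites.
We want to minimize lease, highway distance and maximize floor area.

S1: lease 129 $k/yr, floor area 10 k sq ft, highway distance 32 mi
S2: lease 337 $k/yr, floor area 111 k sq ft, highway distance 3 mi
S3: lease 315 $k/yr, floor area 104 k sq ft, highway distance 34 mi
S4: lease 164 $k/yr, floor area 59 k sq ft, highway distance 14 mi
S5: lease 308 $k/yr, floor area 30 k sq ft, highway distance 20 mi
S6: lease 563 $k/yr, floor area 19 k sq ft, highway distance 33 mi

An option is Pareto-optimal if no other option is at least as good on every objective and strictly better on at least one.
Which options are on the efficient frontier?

S1: not dominated (best lease).
S2: not dominated (best floor area).
S3: not dominated.
S4: not dominated.
S5: dominated by S4 (lease 164≤308, floor area 59≥30, highway distance 14≤20).
S6: dominated by S2 (lease 337≤563, floor area 111≥19, highway distance 3≤33).

S1, S2, S3, S4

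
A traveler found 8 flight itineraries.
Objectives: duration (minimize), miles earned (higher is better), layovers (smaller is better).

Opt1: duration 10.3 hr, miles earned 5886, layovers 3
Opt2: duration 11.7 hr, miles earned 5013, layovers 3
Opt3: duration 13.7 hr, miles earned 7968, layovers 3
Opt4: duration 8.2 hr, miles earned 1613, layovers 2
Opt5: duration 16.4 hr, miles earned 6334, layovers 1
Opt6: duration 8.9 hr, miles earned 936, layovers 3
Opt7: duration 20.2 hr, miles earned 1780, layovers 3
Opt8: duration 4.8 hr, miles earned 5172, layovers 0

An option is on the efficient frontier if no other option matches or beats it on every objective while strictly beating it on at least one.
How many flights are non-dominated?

4

Opt1: not dominated.
Opt2: dominated by Opt1 (duration 10.3≤11.7, miles earned 5886≥5013, layovers 3≤3).
Opt3: not dominated (best miles earned).
Opt4: dominated by Opt8 (duration 4.8≤8.2, miles earned 5172≥1613, layovers 0≤2).
Opt5: not dominated.
Opt6: dominated by Opt4 (duration 8.2≤8.9, miles earned 1613≥936, layovers 2≤3).
Opt7: dominated by Opt1 (duration 10.3≤20.2, miles earned 5886≥1780, layovers 3≤3).
Opt8: not dominated (best duration).
Pareto-optimal: Opt1, Opt3, Opt5, Opt8 → 4.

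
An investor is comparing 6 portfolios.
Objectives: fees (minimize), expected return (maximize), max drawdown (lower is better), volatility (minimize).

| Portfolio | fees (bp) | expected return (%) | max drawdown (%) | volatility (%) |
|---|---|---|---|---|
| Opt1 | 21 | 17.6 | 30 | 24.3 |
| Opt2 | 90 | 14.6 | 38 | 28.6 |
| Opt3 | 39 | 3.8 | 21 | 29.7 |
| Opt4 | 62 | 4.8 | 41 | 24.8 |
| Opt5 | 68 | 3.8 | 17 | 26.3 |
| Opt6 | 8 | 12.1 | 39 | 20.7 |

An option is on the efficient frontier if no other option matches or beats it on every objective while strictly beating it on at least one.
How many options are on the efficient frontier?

Opt1: not dominated (best expected return).
Opt2: dominated by Opt1 (fees 21≤90, expected return 17.6≥14.6, max drawdown 30≤38, volatility 24.3≤28.6).
Opt3: not dominated.
Opt4: dominated by Opt1 (fees 21≤62, expected return 17.6≥4.8, max drawdown 30≤41, volatility 24.3≤24.8).
Opt5: not dominated (best max drawdown).
Opt6: not dominated (best fees).
Pareto-optimal: Opt1, Opt3, Opt5, Opt6 → 4.

4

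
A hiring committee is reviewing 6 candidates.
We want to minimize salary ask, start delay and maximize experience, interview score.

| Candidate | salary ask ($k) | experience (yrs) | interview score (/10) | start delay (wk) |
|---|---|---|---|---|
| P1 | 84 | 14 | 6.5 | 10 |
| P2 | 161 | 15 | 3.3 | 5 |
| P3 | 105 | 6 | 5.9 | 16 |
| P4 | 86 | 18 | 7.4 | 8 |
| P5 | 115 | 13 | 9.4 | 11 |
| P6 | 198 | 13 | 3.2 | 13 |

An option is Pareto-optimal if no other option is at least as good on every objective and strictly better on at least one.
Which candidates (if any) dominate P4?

P1: worse on experience (14 vs 18).
P2: worse on salary ask (161 vs 86).
P3: worse on salary ask (105 vs 86).
P5: worse on salary ask (115 vs 86).
P6: worse on salary ask (198 vs 86).
No option dominates P4.

none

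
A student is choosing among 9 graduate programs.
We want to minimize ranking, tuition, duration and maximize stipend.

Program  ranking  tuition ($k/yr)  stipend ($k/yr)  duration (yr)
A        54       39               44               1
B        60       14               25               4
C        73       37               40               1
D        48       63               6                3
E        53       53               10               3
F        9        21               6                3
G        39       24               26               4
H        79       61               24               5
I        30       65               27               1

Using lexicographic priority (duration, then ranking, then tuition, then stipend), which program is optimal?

I

First minimize duration: best is 1, kept {A, C, I}.
Then minimize ranking: best is 30, kept {I}.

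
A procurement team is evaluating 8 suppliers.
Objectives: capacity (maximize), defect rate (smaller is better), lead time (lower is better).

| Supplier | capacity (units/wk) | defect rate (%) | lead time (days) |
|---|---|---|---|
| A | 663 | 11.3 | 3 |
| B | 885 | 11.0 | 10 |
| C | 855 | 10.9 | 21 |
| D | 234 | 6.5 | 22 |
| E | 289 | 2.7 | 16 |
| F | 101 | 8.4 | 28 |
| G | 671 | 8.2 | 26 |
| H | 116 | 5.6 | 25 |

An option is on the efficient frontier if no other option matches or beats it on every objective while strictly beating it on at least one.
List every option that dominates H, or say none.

E: capacity 289≥116, defect rate 2.7≤5.6, lead time 16≤25 — dominates H.
Others (A, B, C, D, F, G) are each worse than H on at least one objective.

E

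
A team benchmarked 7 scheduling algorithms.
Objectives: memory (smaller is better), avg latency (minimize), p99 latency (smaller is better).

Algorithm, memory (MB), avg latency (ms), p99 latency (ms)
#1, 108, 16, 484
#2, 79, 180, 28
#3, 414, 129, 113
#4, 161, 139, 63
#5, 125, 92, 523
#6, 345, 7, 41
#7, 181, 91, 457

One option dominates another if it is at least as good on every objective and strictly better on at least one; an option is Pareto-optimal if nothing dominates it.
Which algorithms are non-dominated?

#1: not dominated.
#2: not dominated (best memory).
#3: dominated by #6 (memory 345≤414, avg latency 7≤129, p99 latency 41≤113).
#4: not dominated.
#5: dominated by #1 (memory 108≤125, avg latency 16≤92, p99 latency 484≤523).
#6: not dominated (best avg latency).
#7: not dominated.

#1, #2, #4, #6, #7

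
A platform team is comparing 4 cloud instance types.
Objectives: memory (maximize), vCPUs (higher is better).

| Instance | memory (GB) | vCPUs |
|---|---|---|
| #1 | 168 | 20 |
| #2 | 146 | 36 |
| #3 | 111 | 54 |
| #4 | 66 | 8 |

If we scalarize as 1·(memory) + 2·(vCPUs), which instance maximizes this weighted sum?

#3

#1: 1·168 + 2·20 = 208
#2: 1·146 + 2·36 = 218
#3: 1·111 + 2·54 = 219
#4: 1·66 + 2·8 = 82
Highest: #3 at 219.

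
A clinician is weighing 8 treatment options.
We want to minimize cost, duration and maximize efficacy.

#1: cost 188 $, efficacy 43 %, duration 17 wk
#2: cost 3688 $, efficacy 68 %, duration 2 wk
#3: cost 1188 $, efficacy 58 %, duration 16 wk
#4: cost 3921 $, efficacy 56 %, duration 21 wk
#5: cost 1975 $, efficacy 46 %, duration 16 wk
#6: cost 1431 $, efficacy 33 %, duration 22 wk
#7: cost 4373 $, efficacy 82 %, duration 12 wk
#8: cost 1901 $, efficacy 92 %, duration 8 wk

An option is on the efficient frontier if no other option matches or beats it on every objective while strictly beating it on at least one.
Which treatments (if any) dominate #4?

#2: cost 3688≤3921, efficacy 68≥56, duration 2≤21 — dominates #4.
#3: cost 1188≤3921, efficacy 58≥56, duration 16≤21 — dominates #4.
#8: cost 1901≤3921, efficacy 92≥56, duration 8≤21 — dominates #4.
Others (#1, #5, #6, #7) are each worse than #4 on at least one objective.

#2, #3, #8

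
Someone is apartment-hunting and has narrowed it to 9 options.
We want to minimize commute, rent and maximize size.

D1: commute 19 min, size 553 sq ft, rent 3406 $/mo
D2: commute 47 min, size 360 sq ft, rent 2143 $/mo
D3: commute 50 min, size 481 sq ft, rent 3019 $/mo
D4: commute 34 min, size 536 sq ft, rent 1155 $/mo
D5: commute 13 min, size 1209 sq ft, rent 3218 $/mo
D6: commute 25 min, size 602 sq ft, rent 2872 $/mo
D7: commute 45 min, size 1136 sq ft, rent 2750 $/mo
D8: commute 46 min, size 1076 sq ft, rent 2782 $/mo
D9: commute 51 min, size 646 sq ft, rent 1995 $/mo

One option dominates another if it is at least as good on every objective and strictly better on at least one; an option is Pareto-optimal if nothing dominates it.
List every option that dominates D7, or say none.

none

D1: worse on size (553 vs 1136).
D2: worse on commute (47 vs 45).
D3: worse on commute (50 vs 45).
D4: worse on size (536 vs 1136).
D5: worse on rent (3218 vs 2750).
D6: worse on size (602 vs 1136).
D8: worse on commute (46 vs 45).
D9: worse on commute (51 vs 45).
No option dominates D7.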